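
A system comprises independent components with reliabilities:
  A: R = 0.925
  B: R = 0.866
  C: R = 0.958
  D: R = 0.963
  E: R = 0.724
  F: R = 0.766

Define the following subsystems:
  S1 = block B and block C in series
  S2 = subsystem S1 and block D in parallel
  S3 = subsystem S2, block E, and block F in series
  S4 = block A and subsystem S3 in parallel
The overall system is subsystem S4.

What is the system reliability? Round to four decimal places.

0.9663

Series (B and C): 0.866000 × 0.958000 = 0.829628
Parallel ([0.829628] and D): 1 − (1 − 0.829628)(1 − 0.963000) = 0.993696
Series ([0.993696], E, and F): 0.993696 × 0.724000 × 0.766000 = 0.551088
Parallel (A and [0.551088]): 1 − (1 − 0.925000)(1 − 0.551088) = 0.9663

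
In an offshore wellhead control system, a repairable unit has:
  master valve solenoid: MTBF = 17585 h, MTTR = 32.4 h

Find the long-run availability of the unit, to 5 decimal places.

0.99816

A(master valve solenoid) = MTBF/(MTBF+MTTR) = 17585/(17585+32.4) = 0.99816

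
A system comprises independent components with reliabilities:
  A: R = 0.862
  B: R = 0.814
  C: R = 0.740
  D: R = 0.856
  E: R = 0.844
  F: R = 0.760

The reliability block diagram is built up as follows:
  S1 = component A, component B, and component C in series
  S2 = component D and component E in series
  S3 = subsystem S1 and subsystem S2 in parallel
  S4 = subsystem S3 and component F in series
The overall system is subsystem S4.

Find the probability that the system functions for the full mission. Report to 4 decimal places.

Series (A, B, and C): 0.862000 × 0.814000 × 0.740000 = 0.519234
Series (D and E): 0.856000 × 0.844000 = 0.722464
Parallel ([0.519234] and [0.722464]): 1 − (1 − 0.519234)(1 − 0.722464) = 0.866570
Series ([0.866570] and F): 0.866570 × 0.760000 = 0.6586

0.6586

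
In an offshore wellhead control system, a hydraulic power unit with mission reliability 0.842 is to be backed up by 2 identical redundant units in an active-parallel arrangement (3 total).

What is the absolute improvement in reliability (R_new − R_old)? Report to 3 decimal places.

0.154

R_before = 0.842
R_after = 1 − (1 − 0.842)^3 = 0.996
ΔR = 0.996 − 0.842 = 0.154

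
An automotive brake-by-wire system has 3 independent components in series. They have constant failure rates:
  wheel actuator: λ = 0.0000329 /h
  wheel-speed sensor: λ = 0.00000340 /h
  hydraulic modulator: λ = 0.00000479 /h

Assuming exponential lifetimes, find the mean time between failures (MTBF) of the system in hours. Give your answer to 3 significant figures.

Series of exponential components: λ_sys = Σ λ_i
λ_sys = 0.0000329 + 0.00000340 + 0.00000479 = 4.1090e-05 /h
MTBF = 1 / λ_sys = 24300 h

24300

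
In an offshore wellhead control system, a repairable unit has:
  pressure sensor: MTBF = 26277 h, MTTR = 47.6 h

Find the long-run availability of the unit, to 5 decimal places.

0.99819

A(pressure sensor) = MTBF/(MTBF+MTTR) = 26277/(26277+47.6) = 0.99819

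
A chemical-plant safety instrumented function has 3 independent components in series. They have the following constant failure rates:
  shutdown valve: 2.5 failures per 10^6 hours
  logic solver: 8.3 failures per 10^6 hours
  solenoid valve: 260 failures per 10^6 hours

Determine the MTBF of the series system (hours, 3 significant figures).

Series of exponential components: λ_sys = Σ λ_i
λ_sys = 0.0000025 + 0.0000083 + 0.00026 = 2.7080e-04 /h
MTBF = 1 / λ_sys = 3690 h

3690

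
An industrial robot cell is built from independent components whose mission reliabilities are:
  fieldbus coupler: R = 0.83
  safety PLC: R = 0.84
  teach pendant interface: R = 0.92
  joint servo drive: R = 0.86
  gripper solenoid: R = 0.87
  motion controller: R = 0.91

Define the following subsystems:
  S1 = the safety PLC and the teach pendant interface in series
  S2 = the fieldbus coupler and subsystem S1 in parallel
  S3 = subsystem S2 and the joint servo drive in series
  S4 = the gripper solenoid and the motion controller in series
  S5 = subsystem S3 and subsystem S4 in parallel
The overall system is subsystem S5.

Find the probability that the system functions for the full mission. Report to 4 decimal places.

Series (safety PLC and teach pendant interface): 0.840000 × 0.920000 = 0.772800
Parallel (fieldbus coupler and [0.772800]): 1 − (1 − 0.830000)(1 − 0.772800) = 0.961376
Series ([0.961376] and joint servo drive): 0.961376 × 0.860000 = 0.826783
Series (gripper solenoid and motion controller): 0.870000 × 0.910000 = 0.791700
Parallel ([0.826783] and [0.791700]): 1 − (1 − 0.826783)(1 − 0.791700) = 0.9639

0.9639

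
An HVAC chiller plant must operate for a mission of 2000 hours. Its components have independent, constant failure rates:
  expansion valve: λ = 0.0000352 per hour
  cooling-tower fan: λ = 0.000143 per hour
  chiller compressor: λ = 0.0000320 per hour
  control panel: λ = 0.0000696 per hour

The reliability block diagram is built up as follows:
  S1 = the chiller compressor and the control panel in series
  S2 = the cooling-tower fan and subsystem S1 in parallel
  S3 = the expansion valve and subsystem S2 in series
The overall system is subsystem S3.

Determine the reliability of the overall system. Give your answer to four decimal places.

0.8894

R(expansion valve) = exp(−0.0000352 × 2000) = 0.932021
R(cooling-tower fan) = exp(−0.000143 × 2000) = 0.751263
R(chiller compressor) = exp(−0.0000320 × 2000) = 0.938005
R(control panel) = exp(−0.0000696 × 2000) = 0.870054
Series (chiller compressor and control panel): 0.938005 × 0.870054 = 0.816115
Parallel (cooling-tower fan and [0.816115]): 1 − (1 − 0.751263)(1 − 0.816115) = 0.954261
Series (expansion valve and [0.954261]): 0.932021 × 0.954261 = 0.8894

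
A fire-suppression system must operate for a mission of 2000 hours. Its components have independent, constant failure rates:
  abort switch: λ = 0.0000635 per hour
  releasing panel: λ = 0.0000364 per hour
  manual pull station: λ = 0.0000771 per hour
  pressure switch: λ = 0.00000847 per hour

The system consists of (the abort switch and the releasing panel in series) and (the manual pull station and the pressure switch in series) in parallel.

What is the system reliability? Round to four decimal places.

0.9715

R(abort switch) = exp(−0.0000635 × 2000) = 0.880734
R(releasing panel) = exp(−0.0000364 × 2000) = 0.929787
R(manual pull station) = exp(−0.0000771 × 2000) = 0.857101
R(pressure switch) = exp(−0.00000847 × 2000) = 0.983203
Series (abort switch and releasing panel): 0.880734 × 0.929787 = 0.818895
Series (manual pull station and pressure switch): 0.857101 × 0.983203 = 0.842704
Parallel ([0.818895] and [0.842704]): 1 − (1 − 0.818895)(1 − 0.842704) = 0.9715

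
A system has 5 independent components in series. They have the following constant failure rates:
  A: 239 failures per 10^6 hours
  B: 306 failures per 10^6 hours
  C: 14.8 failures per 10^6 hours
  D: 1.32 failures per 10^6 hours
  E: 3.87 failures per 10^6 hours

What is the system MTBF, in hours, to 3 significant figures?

1770

Series of exponential components: λ_sys = Σ λ_i
λ_sys = 0.000239 + 0.000306 + 0.0000148 + 0.00000132 + 0.00000387 = 5.6499e-04 /h
MTBF = 1 / λ_sys = 1770 h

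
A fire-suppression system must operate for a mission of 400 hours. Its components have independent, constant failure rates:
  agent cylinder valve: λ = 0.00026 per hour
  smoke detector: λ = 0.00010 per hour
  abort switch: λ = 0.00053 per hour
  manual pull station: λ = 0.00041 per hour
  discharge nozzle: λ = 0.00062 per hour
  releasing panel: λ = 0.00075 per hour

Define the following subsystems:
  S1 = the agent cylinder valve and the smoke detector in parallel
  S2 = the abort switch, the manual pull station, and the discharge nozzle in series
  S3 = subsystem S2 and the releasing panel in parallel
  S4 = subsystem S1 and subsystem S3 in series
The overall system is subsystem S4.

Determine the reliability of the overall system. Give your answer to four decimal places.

R(agent cylinder valve) = exp(−0.00026 × 400) = 0.901225
R(smoke detector) = exp(−0.00010 × 400) = 0.960789
R(abort switch) = exp(−0.00053 × 400) = 0.808965
R(manual pull station) = exp(−0.00041 × 400) = 0.848742
R(discharge nozzle) = exp(−0.00062 × 400) = 0.780360
R(releasing panel) = exp(−0.00075 × 400) = 0.740818
Parallel (agent cylinder valve and smoke detector): 1 − (1 − 0.901225)(1 − 0.960789) = 0.996127
Series (abort switch, manual pull station, and discharge nozzle): 0.808965 × 0.848742 × 0.780360 = 0.535797
Parallel ([0.535797] and releasing panel): 1 − (1 − 0.535797)(1 − 0.740818) = 0.879687
Series ([0.996127] and [0.879687]): 0.996127 × 0.879687 = 0.8763

0.8763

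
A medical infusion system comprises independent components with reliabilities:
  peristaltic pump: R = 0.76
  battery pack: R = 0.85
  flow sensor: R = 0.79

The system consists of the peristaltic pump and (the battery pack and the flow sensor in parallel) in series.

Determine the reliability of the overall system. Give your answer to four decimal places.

0.7361

Parallel (battery pack and flow sensor): 1 − (1 − 0.850000)(1 − 0.790000) = 0.968500
Series (peristaltic pump and [0.968500]): 0.760000 × 0.968500 = 0.7361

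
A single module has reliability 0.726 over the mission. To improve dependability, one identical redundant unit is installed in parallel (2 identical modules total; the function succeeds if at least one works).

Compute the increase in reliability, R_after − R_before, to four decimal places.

0.1989

R_before = 0.726
R_after = 1 − (1 − 0.726)^2 = 0.9249
ΔR = 0.9249 − 0.726 = 0.1989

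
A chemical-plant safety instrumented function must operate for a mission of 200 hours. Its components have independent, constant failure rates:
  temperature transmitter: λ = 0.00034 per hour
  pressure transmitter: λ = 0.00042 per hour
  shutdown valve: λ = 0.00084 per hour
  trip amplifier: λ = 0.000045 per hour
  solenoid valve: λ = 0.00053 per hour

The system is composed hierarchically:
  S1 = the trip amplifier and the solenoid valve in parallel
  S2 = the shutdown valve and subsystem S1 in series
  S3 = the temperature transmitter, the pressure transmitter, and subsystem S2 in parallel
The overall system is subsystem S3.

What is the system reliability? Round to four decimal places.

0.9992

R(temperature transmitter) = exp(−0.00034 × 200) = 0.934260
R(pressure transmitter) = exp(−0.00042 × 200) = 0.919431
R(shutdown valve) = exp(−0.00084 × 200) = 0.845354
R(trip amplifier) = exp(−0.000045 × 200) = 0.991040
R(solenoid valve) = exp(−0.00053 × 200) = 0.899425
Parallel (trip amplifier and solenoid valve): 1 − (1 − 0.991040)(1 − 0.899425) = 0.999099
Series (shutdown valve and [0.999099]): 0.845354 × 0.999099 = 0.844592
Parallel (temperature transmitter, pressure transmitter, and [0.844592]): 1 − (1 − 0.934260)(1 − 0.919431)(1 − 0.844592) = 0.9992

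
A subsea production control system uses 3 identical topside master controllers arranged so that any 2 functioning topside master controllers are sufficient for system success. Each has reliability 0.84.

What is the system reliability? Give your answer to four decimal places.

0.9314

R = Σ_{i=2}^{3} C(3,i) p^i (1−p)^{3−i} with p = 0.84
C(3,2)·0.84^2·0.16^1 = 0.338688
C(3,3)·0.84^3·0.16^0 = 0.592704
Sum = 0.9314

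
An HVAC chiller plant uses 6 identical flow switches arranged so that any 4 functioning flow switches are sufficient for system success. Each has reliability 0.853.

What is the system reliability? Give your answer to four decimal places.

0.9551

R = Σ_{i=4}^{6} C(6,i) p^i (1−p)^{6−i} with p = 0.853
C(6,4)·0.853^4·0.147^2 = 0.171602
C(6,5)·0.853^5·0.147^1 = 0.398303
C(6,6)·0.853^6·0.147^0 = 0.385207
Sum = 0.9551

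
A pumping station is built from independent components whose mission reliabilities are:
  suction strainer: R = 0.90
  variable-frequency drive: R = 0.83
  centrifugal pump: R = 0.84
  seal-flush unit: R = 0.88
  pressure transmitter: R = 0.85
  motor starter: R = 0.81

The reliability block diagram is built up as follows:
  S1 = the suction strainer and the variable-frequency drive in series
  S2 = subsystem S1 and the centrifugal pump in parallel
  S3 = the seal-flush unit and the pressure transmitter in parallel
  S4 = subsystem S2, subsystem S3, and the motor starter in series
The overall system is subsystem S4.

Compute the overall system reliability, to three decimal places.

0.763

Series (suction strainer and variable-frequency drive): 0.90000 × 0.83000 = 0.74700
Parallel ([0.74700] and centrifugal pump): 1 − (1 − 0.74700)(1 − 0.84000) = 0.95952
Parallel (seal-flush unit and pressure transmitter): 1 − (1 − 0.88000)(1 − 0.85000) = 0.98200
Series ([0.95952], [0.98200], and motor starter): 0.95952 × 0.98200 × 0.81000 = 0.763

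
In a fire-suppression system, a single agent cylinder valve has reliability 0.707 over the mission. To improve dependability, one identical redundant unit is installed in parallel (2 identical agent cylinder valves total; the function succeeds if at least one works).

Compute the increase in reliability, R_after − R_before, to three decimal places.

R_before = 0.707
R_after = 1 − (1 − 0.707)^2 = 0.914
ΔR = 0.914 − 0.707 = 0.207

0.207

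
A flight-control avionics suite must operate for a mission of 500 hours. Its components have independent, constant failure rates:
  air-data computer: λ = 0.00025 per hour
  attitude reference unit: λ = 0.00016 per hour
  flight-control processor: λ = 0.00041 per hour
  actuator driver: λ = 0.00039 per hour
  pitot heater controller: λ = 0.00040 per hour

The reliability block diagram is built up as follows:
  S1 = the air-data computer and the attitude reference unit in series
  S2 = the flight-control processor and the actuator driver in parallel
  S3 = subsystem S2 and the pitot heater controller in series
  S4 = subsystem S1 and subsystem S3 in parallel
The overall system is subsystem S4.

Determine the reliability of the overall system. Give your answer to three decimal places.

0.961

R(air-data computer) = exp(−0.00025 × 500) = 0.88250
R(attitude reference unit) = exp(−0.00016 × 500) = 0.92312
R(flight-control processor) = exp(−0.00041 × 500) = 0.81465
R(actuator driver) = exp(−0.00039 × 500) = 0.82283
R(pitot heater controller) = exp(−0.00040 × 500) = 0.81873
Series (air-data computer and attitude reference unit): 0.88250 × 0.92312 = 0.81465
Parallel (flight-control processor and actuator driver): 1 − (1 − 0.81465)(1 − 0.82283) = 0.96716
Series ([0.96716] and pitot heater controller): 0.96716 × 0.81873 = 0.79184
Parallel ([0.81465] and [0.79184]): 1 − (1 − 0.81465)(1 − 0.79184) = 0.961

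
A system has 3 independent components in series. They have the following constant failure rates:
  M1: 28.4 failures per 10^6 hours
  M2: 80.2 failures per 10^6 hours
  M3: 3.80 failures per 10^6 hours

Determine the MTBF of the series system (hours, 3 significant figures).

8900

Series of exponential components: λ_sys = Σ λ_i
λ_sys = 0.0000284 + 0.0000802 + 0.00000380 = 1.1240e-04 /h
MTBF = 1 / λ_sys = 8900 h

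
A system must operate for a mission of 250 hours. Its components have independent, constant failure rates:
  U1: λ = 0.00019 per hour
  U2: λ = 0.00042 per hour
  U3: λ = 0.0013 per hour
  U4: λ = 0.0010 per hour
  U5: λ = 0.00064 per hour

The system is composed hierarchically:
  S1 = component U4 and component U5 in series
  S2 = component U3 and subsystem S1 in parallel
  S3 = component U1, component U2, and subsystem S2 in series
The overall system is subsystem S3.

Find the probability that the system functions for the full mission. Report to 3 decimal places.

R(U1) = exp(−0.00019 × 250) = 0.95361
R(U2) = exp(−0.00042 × 250) = 0.90032
R(U3) = exp(−0.0013 × 250) = 0.72253
R(U4) = exp(−0.0010 × 250) = 0.77880
R(U5) = exp(−0.00064 × 250) = 0.85214
Series (U4 and U5): 0.77880 × 0.85214 = 0.66365
Parallel (U3 and [0.66365]): 1 − (1 − 0.72253)(1 − 0.66365) = 0.90667
Series (U1, U2, and [0.90667]): 0.95361 × 0.90032 × 0.90667 = 0.778

0.778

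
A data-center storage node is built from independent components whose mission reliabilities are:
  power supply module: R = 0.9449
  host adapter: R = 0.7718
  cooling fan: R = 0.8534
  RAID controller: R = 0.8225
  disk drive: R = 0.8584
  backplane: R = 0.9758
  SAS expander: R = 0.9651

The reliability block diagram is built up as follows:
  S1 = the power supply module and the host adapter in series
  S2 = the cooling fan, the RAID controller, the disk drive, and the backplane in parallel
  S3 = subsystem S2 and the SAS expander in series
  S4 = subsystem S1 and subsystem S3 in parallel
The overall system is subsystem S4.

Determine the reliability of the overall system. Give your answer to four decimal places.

0.9905

Series (power supply module and host adapter): 0.944900 × 0.771800 = 0.729274
Parallel (cooling fan, RAID controller, disk drive, and backplane): 1 − (1 − 0.853400)(1 − 0.822500)(1 − 0.858400)(1 − 0.975800) = 0.999911
Series ([0.999911] and SAS expander): 0.999911 × 0.965100 = 0.965014
Parallel ([0.729274] and [0.965014]): 1 − (1 − 0.729274)(1 − 0.965014) = 0.9905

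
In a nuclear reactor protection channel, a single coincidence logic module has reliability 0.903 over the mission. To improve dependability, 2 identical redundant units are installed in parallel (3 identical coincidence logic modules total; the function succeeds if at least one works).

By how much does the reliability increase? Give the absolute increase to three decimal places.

R_before = 0.903
R_after = 1 − (1 − 0.903)^3 = 0.999
ΔR = 0.999 − 0.903 = 0.096

0.096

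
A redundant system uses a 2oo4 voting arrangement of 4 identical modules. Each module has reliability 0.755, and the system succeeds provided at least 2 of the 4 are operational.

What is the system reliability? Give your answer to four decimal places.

0.9520

R = Σ_{i=2}^{4} C(4,i) p^i (1−p)^{4−i} with p = 0.755
C(4,2)·0.755^2·0.245^2 = 0.205295
C(4,3)·0.755^3·0.245^1 = 0.421761
C(4,4)·0.755^4·0.245^0 = 0.324929
Sum = 0.9520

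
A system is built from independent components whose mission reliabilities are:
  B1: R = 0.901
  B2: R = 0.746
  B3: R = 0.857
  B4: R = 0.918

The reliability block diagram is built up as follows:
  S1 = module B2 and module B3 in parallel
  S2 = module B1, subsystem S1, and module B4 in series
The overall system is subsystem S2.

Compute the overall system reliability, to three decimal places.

0.797

Parallel (B2 and B3): 1 − (1 − 0.74600)(1 − 0.85700) = 0.96368
Series (B1, [0.96368], and B4): 0.90100 × 0.96368 × 0.91800 = 0.797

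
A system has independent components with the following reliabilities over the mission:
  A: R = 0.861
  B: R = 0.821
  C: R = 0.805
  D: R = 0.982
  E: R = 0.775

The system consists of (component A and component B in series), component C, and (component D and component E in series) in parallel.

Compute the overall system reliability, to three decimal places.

Series (A and B): 0.86100 × 0.82100 = 0.70688
Series (D and E): 0.98200 × 0.77500 = 0.76105
Parallel ([0.70688], C, and [0.76105]): 1 − (1 − 0.70688)(1 − 0.80500)(1 − 0.76105) = 0.986

0.986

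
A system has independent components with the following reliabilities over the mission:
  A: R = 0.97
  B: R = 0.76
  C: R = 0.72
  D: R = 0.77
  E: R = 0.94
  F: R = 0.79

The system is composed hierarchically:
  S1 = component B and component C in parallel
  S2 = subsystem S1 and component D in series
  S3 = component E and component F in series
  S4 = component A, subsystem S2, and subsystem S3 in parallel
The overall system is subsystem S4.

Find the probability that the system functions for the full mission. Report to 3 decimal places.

Parallel (B and C): 1 − (1 − 0.76000)(1 − 0.72000) = 0.93280
Series ([0.93280] and D): 0.93280 × 0.77000 = 0.71826
Series (E and F): 0.94000 × 0.79000 = 0.74260
Parallel (A, [0.71826], and [0.74260]): 1 − (1 − 0.97000)(1 − 0.71826)(1 − 0.74260) = 0.998

0.998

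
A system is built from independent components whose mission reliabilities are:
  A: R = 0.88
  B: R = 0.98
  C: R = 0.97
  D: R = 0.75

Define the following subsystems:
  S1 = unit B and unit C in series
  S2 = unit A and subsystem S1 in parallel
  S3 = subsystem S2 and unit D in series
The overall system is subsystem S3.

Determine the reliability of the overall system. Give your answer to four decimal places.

0.7456

Series (B and C): 0.980000 × 0.970000 = 0.950600
Parallel (A and [0.950600]): 1 − (1 − 0.880000)(1 − 0.950600) = 0.994072
Series ([0.994072] and D): 0.994072 × 0.750000 = 0.7456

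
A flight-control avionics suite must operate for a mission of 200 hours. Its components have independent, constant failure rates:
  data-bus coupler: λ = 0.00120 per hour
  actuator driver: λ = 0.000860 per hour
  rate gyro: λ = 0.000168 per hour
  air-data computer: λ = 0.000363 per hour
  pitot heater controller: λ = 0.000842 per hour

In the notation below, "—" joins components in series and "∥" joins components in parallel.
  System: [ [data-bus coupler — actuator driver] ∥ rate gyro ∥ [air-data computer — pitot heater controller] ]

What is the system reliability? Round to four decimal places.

R(data-bus coupler) = exp(−0.00120 × 200) = 0.786628
R(actuator driver) = exp(−0.000860 × 200) = 0.841979
R(rate gyro) = exp(−0.000168 × 200) = 0.966958
R(air-data computer) = exp(−0.000363 × 200) = 0.929973
R(pitot heater controller) = exp(−0.000842 × 200) = 0.845016
Series (data-bus coupler and actuator driver): 0.786628 × 0.841979 = 0.662324
Series (air-data computer and pitot heater controller): 0.929973 × 0.845016 = 0.785842
Parallel ([0.662324], rate gyro, and [0.785842]): 1 − (1 − 0.662324)(1 − 0.966958)(1 − 0.785842) = 0.9976

0.9976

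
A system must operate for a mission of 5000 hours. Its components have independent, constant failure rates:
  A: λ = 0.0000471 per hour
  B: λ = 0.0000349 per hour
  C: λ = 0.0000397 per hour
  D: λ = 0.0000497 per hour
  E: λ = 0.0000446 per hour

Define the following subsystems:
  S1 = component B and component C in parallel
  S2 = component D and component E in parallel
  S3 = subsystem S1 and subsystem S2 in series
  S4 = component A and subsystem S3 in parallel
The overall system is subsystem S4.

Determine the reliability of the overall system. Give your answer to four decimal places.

R(A) = exp(−0.0000471 × 5000) = 0.790176
R(B) = exp(−0.0000349 × 5000) = 0.839877
R(C) = exp(−0.0000397 × 5000) = 0.819960
R(D) = exp(−0.0000497 × 5000) = 0.779970
R(E) = exp(−0.0000446 × 5000) = 0.800115
Parallel (B and C): 1 − (1 − 0.839877)(1 − 0.819960) = 0.971171
Parallel (D and E): 1 − (1 − 0.779970)(1 − 0.800115) = 0.956019
Series ([0.971171] and [0.956019]): 0.971171 × 0.956019 = 0.928458
Parallel (A and [0.928458]): 1 − (1 − 0.790176)(1 − 0.928458) = 0.9850

0.9850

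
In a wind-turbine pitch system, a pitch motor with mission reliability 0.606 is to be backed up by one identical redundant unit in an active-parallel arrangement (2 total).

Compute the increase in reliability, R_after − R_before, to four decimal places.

0.2388

R_before = 0.606
R_after = 1 − (1 − 0.606)^2 = 0.8448
ΔR = 0.8448 − 0.606 = 0.2388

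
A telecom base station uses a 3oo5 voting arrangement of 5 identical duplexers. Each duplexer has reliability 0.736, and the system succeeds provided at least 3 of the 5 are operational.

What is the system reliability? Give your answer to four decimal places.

R = Σ_{i=3}^{5} C(5,i) p^i (1−p)^{5−i} with p = 0.736
C(5,3)·0.736^3·0.264^2 = 0.277870
C(5,4)·0.736^4·0.264^1 = 0.387334
C(5,5)·0.736^5·0.264^0 = 0.215968
Sum = 0.8812

0.8812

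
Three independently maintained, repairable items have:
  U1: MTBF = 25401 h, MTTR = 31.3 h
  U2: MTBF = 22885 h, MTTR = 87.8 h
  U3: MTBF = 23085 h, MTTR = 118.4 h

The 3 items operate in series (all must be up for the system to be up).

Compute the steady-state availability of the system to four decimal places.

0.9899

A(U1) = MTBF/(MTBF+MTTR) = 25401/(25401+31.3) = 0.998769
A(U2) = MTBF/(MTBF+MTTR) = 22885/(22885+87.8) = 0.996178
A(U3) = MTBF/(MTBF+MTTR) = 23085/(23085+118.4) = 0.994897
Series availability: 0.998769 × 0.996178 × 0.994897 = 0.9899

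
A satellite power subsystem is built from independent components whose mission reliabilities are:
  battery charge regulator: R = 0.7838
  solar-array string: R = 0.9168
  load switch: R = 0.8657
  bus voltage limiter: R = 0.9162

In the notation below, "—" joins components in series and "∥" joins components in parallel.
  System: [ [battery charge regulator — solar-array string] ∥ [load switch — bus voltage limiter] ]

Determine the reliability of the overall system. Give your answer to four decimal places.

Series (battery charge regulator and solar-array string): 0.783800 × 0.916800 = 0.718588
Series (load switch and bus voltage limiter): 0.865700 × 0.916200 = 0.793154
Parallel ([0.718588] and [0.793154]): 1 − (1 − 0.718588)(1 − 0.793154) = 0.9418

0.9418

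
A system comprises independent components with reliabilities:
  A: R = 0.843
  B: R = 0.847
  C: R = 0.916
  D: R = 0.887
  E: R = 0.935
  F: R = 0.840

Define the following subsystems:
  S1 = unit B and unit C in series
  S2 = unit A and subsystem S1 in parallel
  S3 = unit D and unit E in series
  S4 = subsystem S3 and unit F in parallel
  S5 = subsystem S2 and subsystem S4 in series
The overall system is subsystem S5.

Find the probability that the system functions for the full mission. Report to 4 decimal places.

0.9385

Series (B and C): 0.847000 × 0.916000 = 0.775852
Parallel (A and [0.775852]): 1 − (1 − 0.843000)(1 − 0.775852) = 0.964809
Series (D and E): 0.887000 × 0.935000 = 0.829345
Parallel ([0.829345] and F): 1 − (1 − 0.829345)(1 − 0.840000) = 0.972695
Series ([0.964809] and [0.972695]): 0.964809 × 0.972695 = 0.9385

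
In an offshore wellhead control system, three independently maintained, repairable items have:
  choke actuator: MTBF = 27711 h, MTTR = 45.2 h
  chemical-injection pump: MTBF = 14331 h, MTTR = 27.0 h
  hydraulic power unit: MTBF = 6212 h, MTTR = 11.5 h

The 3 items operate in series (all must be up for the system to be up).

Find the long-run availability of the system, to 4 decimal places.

0.9947

A(choke actuator) = MTBF/(MTBF+MTTR) = 27711/(27711+45.2) = 0.998372
A(chemical-injection pump) = MTBF/(MTBF+MTTR) = 14331/(14331+27.0) = 0.998120
A(hydraulic power unit) = MTBF/(MTBF+MTTR) = 6212/(6212+11.5) = 0.998152
Series availability: 0.998372 × 0.998120 × 0.998152 = 0.9947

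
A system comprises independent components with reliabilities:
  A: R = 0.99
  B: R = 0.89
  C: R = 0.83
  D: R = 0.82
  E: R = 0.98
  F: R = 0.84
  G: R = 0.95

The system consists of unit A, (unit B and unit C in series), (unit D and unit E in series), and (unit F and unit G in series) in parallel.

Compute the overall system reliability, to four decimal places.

Series (B and C): 0.890000 × 0.830000 = 0.738700
Series (D and E): 0.820000 × 0.980000 = 0.803600
Series (F and G): 0.840000 × 0.950000 = 0.798000
Parallel (A, [0.738700], [0.803600], and [0.798000]): 1 − (1 − 0.990000)(1 − 0.738700)(1 − 0.803600)(1 − 0.798000) = 0.9999

0.9999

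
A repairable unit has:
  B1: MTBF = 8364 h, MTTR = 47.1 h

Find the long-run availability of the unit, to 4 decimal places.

0.9944

A(B1) = MTBF/(MTBF+MTTR) = 8364/(8364+47.1) = 0.9944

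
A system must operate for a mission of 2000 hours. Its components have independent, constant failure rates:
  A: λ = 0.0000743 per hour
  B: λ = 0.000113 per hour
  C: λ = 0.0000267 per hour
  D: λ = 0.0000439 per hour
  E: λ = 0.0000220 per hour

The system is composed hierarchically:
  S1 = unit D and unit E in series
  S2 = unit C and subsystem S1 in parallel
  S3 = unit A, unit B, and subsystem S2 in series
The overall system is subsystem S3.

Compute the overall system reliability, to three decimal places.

R(A) = exp(−0.0000743 × 2000) = 0.86191
R(B) = exp(−0.000113 × 2000) = 0.79772
R(C) = exp(−0.0000267 × 2000) = 0.94800
R(D) = exp(−0.0000439 × 2000) = 0.91594
R(E) = exp(−0.0000220 × 2000) = 0.95695
Series (D and E): 0.91594 × 0.95695 = 0.87651
Parallel (C and [0.87651]): 1 − (1 − 0.94800)(1 − 0.87651) = 0.99358
Series (A, B, and [0.99358]): 0.86191 × 0.79772 × 0.99358 = 0.683

0.683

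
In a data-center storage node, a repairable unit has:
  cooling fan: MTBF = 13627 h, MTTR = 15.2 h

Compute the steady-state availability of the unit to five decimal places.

0.99889

A(cooling fan) = MTBF/(MTBF+MTTR) = 13627/(13627+15.2) = 0.99889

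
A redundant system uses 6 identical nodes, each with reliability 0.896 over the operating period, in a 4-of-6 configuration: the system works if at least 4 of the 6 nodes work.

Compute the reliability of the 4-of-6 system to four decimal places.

0.9823

R = Σ_{i=4}^{6} C(6,i) p^i (1−p)^{6−i} with p = 0.896
C(6,4)·0.896^4·0.104^2 = 0.104566
C(6,5)·0.896^5·0.104^1 = 0.360350
C(6,6)·0.896^6·0.104^0 = 0.517426
Sum = 0.9823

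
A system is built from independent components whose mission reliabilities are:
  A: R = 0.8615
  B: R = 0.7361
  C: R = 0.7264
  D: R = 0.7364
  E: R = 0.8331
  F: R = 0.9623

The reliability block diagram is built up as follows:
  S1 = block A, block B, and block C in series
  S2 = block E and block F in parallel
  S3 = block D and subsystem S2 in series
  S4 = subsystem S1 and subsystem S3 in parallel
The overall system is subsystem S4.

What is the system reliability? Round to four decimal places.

0.8553

Series (A, B, and C): 0.861500 × 0.736100 × 0.726400 = 0.460647
Parallel (E and F): 1 − (1 − 0.833100)(1 − 0.962300) = 0.993708
Series (D and [0.993708]): 0.736400 × 0.993708 = 0.731767
Parallel ([0.460647] and [0.731767]): 1 − (1 − 0.460647)(1 − 0.731767) = 0.8553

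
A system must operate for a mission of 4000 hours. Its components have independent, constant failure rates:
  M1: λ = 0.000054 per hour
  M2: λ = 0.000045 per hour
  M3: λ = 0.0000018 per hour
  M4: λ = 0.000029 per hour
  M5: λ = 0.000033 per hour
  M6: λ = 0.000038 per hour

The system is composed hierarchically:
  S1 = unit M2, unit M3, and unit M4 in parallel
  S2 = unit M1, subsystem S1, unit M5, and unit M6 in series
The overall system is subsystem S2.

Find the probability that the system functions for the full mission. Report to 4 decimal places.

0.6065

R(M1) = exp(−0.000054 × 4000) = 0.805735
R(M2) = exp(−0.000045 × 4000) = 0.835270
R(M3) = exp(−0.0000018 × 4000) = 0.992826
R(M4) = exp(−0.000029 × 4000) = 0.890475
R(M5) = exp(−0.000033 × 4000) = 0.876341
R(M6) = exp(−0.000038 × 4000) = 0.858988
Parallel (M2, M3, and M4): 1 − (1 − 0.835270)(1 − 0.992826)(1 − 0.890475) = 0.999871
Series (M1, [0.999871], M5, and M6): 0.805735 × 0.999871 × 0.876341 × 0.858988 = 0.6065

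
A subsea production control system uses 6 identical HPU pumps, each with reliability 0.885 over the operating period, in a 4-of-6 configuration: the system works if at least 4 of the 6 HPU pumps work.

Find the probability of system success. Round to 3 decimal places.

0.977

R = Σ_{i=4}^{6} C(6,i) p^i (1−p)^{6−i} with p = 0.885
C(6,4)·0.885^4·0.115^2 = 0.12169
C(6,5)·0.885^5·0.115^1 = 0.37460
C(6,6)·0.885^6·0.115^0 = 0.48046
Sum = 0.977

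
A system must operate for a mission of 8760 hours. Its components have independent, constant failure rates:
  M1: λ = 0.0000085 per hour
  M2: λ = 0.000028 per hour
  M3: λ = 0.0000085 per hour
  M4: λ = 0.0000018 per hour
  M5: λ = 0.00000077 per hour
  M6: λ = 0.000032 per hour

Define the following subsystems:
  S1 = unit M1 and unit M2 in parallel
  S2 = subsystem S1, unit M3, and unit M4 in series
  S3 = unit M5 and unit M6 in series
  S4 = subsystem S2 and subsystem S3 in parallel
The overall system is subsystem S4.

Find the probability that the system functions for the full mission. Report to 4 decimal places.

0.9749

R(M1) = exp(−0.0000085 × 8760) = 0.928245
R(M2) = exp(−0.000028 × 8760) = 0.782485
R(M3) = exp(−0.0000085 × 8760) = 0.928245
R(M4) = exp(−0.0000018 × 8760) = 0.984356
R(M5) = exp(−0.00000077 × 8760) = 0.993277
R(M6) = exp(−0.000032 × 8760) = 0.755542
Parallel (M1 and M2): 1 − (1 − 0.928245)(1 − 0.782485) = 0.984392
Series ([0.984392], M3, and M4): 0.984392 × 0.928245 × 0.984356 = 0.899462
Series (M5 and M6): 0.993277 × 0.755542 = 0.750462
Parallel ([0.899462] and [0.750462]): 1 − (1 − 0.899462)(1 − 0.750462) = 0.9749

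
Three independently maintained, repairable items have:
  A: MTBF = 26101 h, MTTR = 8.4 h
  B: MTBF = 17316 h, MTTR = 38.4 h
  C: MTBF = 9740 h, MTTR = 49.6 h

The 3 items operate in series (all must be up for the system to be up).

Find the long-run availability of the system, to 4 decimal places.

A(A) = MTBF/(MTBF+MTTR) = 26101/(26101+8.4) = 0.999678
A(B) = MTBF/(MTBF+MTTR) = 17316/(17316+38.4) = 0.997787
A(C) = MTBF/(MTBF+MTTR) = 9740/(9740+49.6) = 0.994933
Series availability: 0.999678 × 0.997787 × 0.994933 = 0.9924

0.9924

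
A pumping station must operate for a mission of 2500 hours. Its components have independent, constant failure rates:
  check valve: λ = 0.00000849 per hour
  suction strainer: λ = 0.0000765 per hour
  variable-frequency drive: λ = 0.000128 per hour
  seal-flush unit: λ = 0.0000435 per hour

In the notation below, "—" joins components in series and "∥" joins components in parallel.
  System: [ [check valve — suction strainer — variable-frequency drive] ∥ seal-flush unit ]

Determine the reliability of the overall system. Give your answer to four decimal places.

R(check valve) = exp(−0.00000849 × 2500) = 0.978999
R(suction strainer) = exp(−0.0000765 × 2500) = 0.825926
R(variable-frequency drive) = exp(−0.000128 × 2500) = 0.726149
R(seal-flush unit) = exp(−0.0000435 × 2500) = 0.896955
Series (check valve, suction strainer, and variable-frequency drive): 0.978999 × 0.825926 × 0.726149 = 0.587150
Parallel ([0.587150] and seal-flush unit): 1 − (1 − 0.587150)(1 − 0.896955) = 0.9575

0.9575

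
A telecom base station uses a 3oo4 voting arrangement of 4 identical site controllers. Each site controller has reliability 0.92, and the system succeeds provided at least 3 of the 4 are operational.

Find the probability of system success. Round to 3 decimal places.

R = Σ_{i=3}^{4} C(4,i) p^i (1−p)^{4−i} with p = 0.92
C(4,3)·0.92^3·0.08^1 = 0.24918
C(4,4)·0.92^4·0.08^0 = 0.71639
Sum = 0.966

0.966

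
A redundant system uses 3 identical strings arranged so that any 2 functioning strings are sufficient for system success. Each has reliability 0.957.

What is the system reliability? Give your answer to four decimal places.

R = Σ_{i=2}^{3} C(3,i) p^i (1−p)^{3−i} with p = 0.957
C(3,2)·0.957^2·0.043^1 = 0.118145
C(3,3)·0.957^3·0.043^0 = 0.876467
Sum = 0.9946

0.9946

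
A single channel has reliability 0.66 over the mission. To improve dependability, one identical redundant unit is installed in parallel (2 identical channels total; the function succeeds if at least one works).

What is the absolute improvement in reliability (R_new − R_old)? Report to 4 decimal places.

R_before = 0.66
R_after = 1 − (1 − 0.66)^2 = 0.8844
ΔR = 0.8844 − 0.66 = 0.2244

0.2244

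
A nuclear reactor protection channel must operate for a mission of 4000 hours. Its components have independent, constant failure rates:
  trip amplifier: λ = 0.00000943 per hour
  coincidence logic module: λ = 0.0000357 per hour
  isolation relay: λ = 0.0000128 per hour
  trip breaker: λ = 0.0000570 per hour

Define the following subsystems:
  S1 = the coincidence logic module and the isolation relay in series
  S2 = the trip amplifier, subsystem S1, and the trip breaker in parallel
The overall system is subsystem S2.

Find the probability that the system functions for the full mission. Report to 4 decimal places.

R(trip amplifier) = exp(−0.00000943 × 4000) = 0.962983
R(coincidence logic module) = exp(−0.0000357 × 4000) = 0.866927
R(isolation relay) = exp(−0.0000128 × 4000) = 0.950089
R(trip breaker) = exp(−0.0000570 × 4000) = 0.796124
Series (coincidence logic module and isolation relay): 0.866927 × 0.950089 = 0.823658
Parallel (trip amplifier, [0.823658], and trip breaker): 1 − (1 − 0.962983)(1 − 0.823658)(1 − 0.796124) = 0.9987

0.9987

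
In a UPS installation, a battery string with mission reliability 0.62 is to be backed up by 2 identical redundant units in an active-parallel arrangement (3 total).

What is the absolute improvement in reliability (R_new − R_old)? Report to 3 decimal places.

0.325

R_before = 0.62
R_after = 1 − (1 − 0.62)^3 = 0.945
ΔR = 0.945 − 0.62 = 0.325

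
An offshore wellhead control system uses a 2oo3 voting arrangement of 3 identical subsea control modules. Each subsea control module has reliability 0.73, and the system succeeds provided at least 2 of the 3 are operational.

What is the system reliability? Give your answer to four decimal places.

R = Σ_{i=2}^{3} C(3,i) p^i (1−p)^{3−i} with p = 0.73
C(3,2)·0.73^2·0.27^1 = 0.431649
C(3,3)·0.73^3·0.27^0 = 0.389017
Sum = 0.8207

0.8207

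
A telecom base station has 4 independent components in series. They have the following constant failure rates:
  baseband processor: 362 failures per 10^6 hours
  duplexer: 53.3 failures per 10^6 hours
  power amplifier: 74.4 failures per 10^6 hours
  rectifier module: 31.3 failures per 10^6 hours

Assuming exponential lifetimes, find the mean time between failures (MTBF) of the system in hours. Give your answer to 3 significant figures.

Series of exponential components: λ_sys = Σ λ_i
λ_sys = 0.000362 + 0.0000533 + 0.0000744 + 0.0000313 = 5.2100e-04 /h
MTBF = 1 / λ_sys = 1920 h

1920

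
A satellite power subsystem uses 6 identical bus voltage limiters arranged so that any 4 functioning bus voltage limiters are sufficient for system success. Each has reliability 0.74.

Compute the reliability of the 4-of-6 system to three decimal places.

R = Σ_{i=4}^{6} C(6,i) p^i (1−p)^{6−i} with p = 0.74
C(6,4)·0.74^4·0.26^2 = 0.30406
C(6,5)·0.74^5·0.26^1 = 0.34617
C(6,6)·0.74^6·0.26^0 = 0.16421
Sum = 0.814

0.814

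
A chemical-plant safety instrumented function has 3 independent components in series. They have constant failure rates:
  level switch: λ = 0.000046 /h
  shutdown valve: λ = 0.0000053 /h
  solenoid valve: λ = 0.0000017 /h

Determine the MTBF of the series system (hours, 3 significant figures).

Series of exponential components: λ_sys = Σ λ_i
λ_sys = 0.000046 + 0.0000053 + 0.0000017 = 5.3000e-05 /h
MTBF = 1 / λ_sys = 18900 h

18900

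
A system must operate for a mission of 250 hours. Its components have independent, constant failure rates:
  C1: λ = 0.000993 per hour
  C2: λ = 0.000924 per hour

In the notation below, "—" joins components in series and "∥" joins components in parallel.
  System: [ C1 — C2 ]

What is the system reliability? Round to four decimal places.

R(C1) = exp(−0.000993 × 250) = 0.780165
R(C2) = exp(−0.000924 × 250) = 0.793739
Series (C1 and C2): 0.780165 × 0.793739 = 0.6192

0.6192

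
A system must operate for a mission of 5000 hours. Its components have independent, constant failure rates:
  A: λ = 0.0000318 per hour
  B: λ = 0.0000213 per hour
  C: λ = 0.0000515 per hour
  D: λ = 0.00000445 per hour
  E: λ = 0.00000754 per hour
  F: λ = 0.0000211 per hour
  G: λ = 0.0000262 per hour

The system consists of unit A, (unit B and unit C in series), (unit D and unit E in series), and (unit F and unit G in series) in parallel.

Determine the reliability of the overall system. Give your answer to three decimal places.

R(A) = exp(−0.0000318 × 5000) = 0.85300
R(B) = exp(−0.0000213 × 5000) = 0.89898
R(C) = exp(−0.0000515 × 5000) = 0.77298
R(D) = exp(−0.00000445 × 5000) = 0.97800
R(E) = exp(−0.00000754 × 5000) = 0.96300
R(F) = exp(−0.0000211 × 5000) = 0.89987
R(G) = exp(−0.0000262 × 5000) = 0.87722
Series (B and C): 0.89898 × 0.77298 = 0.69489
Series (D and E): 0.97800 × 0.96300 = 0.94181
Series (F and G): 0.89987 × 0.87722 = 0.78938
Parallel (A, [0.69489], [0.94181], and [0.78938]): 1 − (1 − 0.85300)(1 − 0.69489)(1 − 0.94181)(1 − 0.78938) = 0.999

0.999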